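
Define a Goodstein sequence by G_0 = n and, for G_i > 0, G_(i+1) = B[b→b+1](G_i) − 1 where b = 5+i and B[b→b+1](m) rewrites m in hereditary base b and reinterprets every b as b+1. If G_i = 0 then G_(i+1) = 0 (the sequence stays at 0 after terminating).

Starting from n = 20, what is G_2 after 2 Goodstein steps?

(0) 20|_5 = 4·5 ↦ 4·6|_6 = 24 ⇒ 23
(1) 23|_6 = 3·6 + 5 ↦ 3·7 + 5|_7 = 26 ⇒ 25
(2) 25|_7 = 3·7 + 4 ↦ 3·8 + 4|_8 = 28 ⇒ 27

25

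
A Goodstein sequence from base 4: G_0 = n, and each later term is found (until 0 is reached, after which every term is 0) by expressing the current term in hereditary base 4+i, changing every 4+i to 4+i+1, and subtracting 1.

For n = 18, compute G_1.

(0) 18|_4 = 4^2 + 2 ↦ 5^2 + 2|_5 = 27 ⇒ 26
(1) 26|_5 = 5^2 + 1 ↦ 6^2 + 1|_6 = 37 ⇒ 36

26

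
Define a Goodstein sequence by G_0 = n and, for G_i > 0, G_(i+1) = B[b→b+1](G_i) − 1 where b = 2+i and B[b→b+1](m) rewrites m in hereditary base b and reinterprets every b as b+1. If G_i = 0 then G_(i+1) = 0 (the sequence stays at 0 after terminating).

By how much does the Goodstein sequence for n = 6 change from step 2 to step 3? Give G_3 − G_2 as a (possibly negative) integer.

2868

step 0: 6 = 2^2 + 2; sub 3 for 2: 3^3 + 3; = 30; G_1 = 30−1 = 29
step 1: 29 = 3^3 + 2; sub 4 for 3: 4^4 + 2; = 258; G_2 = 258−1 = 257
step 2: 257 = 4^4 + 1; sub 5 for 4: 5^5 + 1; = 3126; G_3 = 3126−1 = 3125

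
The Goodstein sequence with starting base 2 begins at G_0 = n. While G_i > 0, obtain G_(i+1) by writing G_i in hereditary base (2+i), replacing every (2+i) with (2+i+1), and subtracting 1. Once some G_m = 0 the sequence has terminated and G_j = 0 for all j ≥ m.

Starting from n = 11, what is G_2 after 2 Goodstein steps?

1027

base 2: 11 = 2^(2 + 1) + 2 + 1; at 3: 3^(3 + 1) + 3 + 1 = 85; next = 84
base 3: 84 = 3^(3 + 1) + 3; at 4: 4^(4 + 1) + 4 = 1028; next = 1027
base 4: 1027 = 4^(4 + 1) + 3; at 5: 5^(5 + 1) + 3 = 15628; next = 15627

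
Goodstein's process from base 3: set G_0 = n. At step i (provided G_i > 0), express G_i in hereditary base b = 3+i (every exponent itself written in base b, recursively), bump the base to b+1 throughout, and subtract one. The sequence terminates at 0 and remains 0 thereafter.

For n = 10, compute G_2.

[0] 10 ≡ 3^2 + 1 (base 3). Lift 4: 17. −1: 16.
[1] 16 ≡ 4^2 (base 4). Lift 5: 25. −1: 24.

24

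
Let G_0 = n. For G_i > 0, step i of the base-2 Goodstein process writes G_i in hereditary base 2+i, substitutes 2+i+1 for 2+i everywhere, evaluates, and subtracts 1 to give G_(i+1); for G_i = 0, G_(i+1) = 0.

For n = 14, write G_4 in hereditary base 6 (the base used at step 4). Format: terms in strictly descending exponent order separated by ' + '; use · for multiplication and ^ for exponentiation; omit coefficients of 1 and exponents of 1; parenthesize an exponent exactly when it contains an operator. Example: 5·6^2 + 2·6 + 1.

14 —HB2→ 2^(2 + 1) + 2^2 + 2 —bump→ 3^(3 + 1) + 3^3 + 3 = 111 —(−1)→ 110
110 —HB3→ 3^(3 + 1) + 3^3 + 2 —bump→ 4^(4 + 1) + 4^4 + 2 = 1282 —(−1)→ 1281
1281 —HB4→ 4^(4 + 1) + 4^4 + 1 —bump→ 5^(5 + 1) + 5^5 + 1 = 18751 —(−1)→ 18750
18750 —HB5→ 5^(5 + 1) + 5^5 —bump→ 6^(6 + 1) + 6^6 = 326592 —(−1)→ 326591
326591 —HB6→ 6^(6 + 1) + 5·6^5 + 5·6^4 + 5·6^3 + 5·6^2 + 5·6 + 5 —bump→ 7^(7 + 1) + 5·7^5 + 5·7^4 + 5·7^3 + 5·7^2 + 5·7 + 5 = 5862841 —(−1)→ 5862840

6^(6 + 1) + 5·6^5 + 5·6^4 + 5·6^3 + 5·6^2 + 5·6 + 5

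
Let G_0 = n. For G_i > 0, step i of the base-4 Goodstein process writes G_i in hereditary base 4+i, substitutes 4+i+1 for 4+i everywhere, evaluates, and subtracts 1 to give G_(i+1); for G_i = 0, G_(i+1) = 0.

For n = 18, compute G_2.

36

[0] 18 ≡ 4^2 + 2 (base 4). Lift 5: 27. −1: 26.
[1] 26 ≡ 5^2 + 1 (base 5). Lift 6: 37. −1: 36.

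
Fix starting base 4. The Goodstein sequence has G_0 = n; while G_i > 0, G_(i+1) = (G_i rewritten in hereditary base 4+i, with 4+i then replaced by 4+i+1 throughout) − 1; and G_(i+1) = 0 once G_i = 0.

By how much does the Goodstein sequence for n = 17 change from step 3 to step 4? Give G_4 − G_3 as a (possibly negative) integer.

4

17 —HB4→ 4^2 + 1 —bump→ 5^2 + 1 = 26 —(−1)→ 25
25 —HB5→ 5^2 —bump→ 6^2 = 36 —(−1)→ 35
35 —HB6→ 5·6 + 5 —bump→ 5·7 + 5 = 40 —(−1)→ 39
39 —HB7→ 5·7 + 4 —bump→ 5·8 + 4 = 44 —(−1)→ 43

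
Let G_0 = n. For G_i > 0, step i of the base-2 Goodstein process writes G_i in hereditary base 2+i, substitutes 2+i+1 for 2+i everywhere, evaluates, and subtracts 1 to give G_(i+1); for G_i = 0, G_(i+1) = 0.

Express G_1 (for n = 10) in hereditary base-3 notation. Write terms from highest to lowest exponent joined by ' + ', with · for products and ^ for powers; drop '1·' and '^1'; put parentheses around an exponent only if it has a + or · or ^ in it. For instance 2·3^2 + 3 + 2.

G_0=10  [base 2] 2^(2 + 1) + 2  →[2↦3]→  3^(3 + 1) + 3 = 84  −1 ⇒ G_1=83
G_1=83  [base 3] 3^(3 + 1) + 2  →[3↦4]→  4^(4 + 1) + 2 = 1026  −1 ⇒ G_2=1025

3^(3 + 1) + 2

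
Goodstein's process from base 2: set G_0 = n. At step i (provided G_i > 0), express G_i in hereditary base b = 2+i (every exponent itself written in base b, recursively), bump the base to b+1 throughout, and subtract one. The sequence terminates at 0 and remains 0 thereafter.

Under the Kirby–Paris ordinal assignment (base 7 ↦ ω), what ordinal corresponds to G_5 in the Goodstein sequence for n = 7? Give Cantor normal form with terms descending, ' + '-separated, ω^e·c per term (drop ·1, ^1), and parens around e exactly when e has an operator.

ω^ω

G_0=7  [base 2] 2^2 + 2 + 1  →[2↦3]→  3^3 + 3 + 1 = 31  −1 ⇒ G_1=30
G_1=30  [base 3] 3^3 + 3  →[3↦4]→  4^4 + 4 = 260  −1 ⇒ G_2=259
G_2=259  [base 4] 4^4 + 3  →[4↦5]→  5^5 + 3 = 3128  −1 ⇒ G_3=3127
G_3=3127  [base 5] 5^5 + 2  →[5↦6]→  6^6 + 2 = 46658  −1 ⇒ G_4=46657
G_4=46657  [base 6] 6^6 + 1  →[6↦7]→  7^7 + 1 = 823544  −1 ⇒ G_5=823543
G_5=823543  [base 7] 7^7  →[7↦8]→  8^8 = 16777216  −1 ⇒ G_6=16777215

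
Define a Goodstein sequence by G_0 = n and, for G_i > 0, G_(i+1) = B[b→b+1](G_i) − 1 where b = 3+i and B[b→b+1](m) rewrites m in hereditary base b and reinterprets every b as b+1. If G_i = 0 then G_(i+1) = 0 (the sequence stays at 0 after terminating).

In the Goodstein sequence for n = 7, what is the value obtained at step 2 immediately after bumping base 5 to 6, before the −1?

step 0: 7 = 2·3 + 1; sub 4 for 3: 2·4 + 1; = 9; G_1 = 9−1 = 8
step 1: 8 = 2·4; sub 5 for 4: 2·5; = 10; G_2 = 10−1 = 9
step 2: 9 = 5 + 4; sub 6 for 5: 6 + 4; = 10; G_3 = 10−1 = 9

10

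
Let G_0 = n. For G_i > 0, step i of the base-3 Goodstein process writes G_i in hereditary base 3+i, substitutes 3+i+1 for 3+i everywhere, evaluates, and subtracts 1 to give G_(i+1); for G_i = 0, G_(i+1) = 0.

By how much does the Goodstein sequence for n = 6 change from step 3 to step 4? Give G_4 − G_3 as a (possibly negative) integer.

0

base 3: 6 = 2·3; at 4: 2·4 = 8; next = 7
base 4: 7 = 4 + 3; at 5: 5 + 3 = 8; next = 7
base 5: 7 = 5 + 2; at 6: 6 + 2 = 8; next = 7
base 6: 7 = 6 + 1; at 7: 7 + 1 = 8; next = 7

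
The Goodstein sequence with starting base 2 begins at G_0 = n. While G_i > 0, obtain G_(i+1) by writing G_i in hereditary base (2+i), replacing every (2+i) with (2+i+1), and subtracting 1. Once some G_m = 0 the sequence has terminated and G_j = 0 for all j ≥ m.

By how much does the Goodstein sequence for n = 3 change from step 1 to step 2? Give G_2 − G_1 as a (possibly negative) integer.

(0) 3|_2 = 2 + 1 ↦ 3 + 1|_3 = 4 ⇒ 3
(1) 3|_3 = 3 ↦ 4|_4 = 4 ⇒ 3

0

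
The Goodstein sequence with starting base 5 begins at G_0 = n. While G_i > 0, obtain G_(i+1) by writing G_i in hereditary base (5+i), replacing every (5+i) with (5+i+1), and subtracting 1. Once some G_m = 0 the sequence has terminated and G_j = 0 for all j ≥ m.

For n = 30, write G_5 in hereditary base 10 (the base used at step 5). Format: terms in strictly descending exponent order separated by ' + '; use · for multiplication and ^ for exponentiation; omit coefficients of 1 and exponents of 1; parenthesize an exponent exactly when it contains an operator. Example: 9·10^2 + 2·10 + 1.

10^2 + 1

base 5: 30 = 5^2 + 5; at 6: 6^2 + 6 = 42; next = 41
base 6: 41 = 6^2 + 5; at 7: 7^2 + 5 = 54; next = 53
base 7: 53 = 7^2 + 4; at 8: 8^2 + 4 = 68; next = 67
base 8: 67 = 8^2 + 3; at 9: 9^2 + 3 = 84; next = 83
base 9: 83 = 9^2 + 2; at 10: 10^2 + 2 = 102; next = 101
base 10: 101 = 10^2 + 1; at 11: 11^2 + 1 = 122; next = 121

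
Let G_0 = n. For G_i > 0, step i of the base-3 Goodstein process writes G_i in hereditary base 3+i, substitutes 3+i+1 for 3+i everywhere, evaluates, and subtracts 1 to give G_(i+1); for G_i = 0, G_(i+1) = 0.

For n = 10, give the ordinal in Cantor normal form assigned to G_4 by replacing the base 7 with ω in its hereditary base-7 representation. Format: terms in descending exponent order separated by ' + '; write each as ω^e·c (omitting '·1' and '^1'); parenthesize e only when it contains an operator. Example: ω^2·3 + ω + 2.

base 3: 10 = 3^2 + 1; at 4: 4^2 + 1 = 17; next = 16
base 4: 16 = 4^2; at 5: 5^2 = 25; next = 24
base 5: 24 = 4·5 + 4; at 6: 4·6 + 4 = 28; next = 27
base 6: 27 = 4·6 + 3; at 7: 4·7 + 3 = 31; next = 30
base 7: 30 = 4·7 + 2; at 8: 4·8 + 2 = 34; next = 33

ω·4 + 2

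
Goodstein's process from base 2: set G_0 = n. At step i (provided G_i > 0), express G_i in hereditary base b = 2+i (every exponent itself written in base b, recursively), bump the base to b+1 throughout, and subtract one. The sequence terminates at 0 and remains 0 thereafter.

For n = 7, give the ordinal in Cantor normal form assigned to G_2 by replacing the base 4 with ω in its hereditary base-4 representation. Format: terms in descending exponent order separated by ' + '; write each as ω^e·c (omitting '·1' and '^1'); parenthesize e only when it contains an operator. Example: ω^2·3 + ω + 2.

ω^ω + 3

step 0: 7 = 2^2 + 2 + 1; sub 3 for 2: 3^3 + 3 + 1; = 31; G_1 = 31−1 = 30
step 1: 30 = 3^3 + 3; sub 4 for 3: 4^4 + 4; = 260; G_2 = 260−1 = 259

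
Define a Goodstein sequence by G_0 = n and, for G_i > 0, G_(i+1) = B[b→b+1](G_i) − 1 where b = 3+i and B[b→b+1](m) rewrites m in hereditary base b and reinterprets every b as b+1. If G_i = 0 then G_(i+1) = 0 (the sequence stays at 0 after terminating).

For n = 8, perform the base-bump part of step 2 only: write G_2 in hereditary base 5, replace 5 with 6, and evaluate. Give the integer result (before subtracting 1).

[0] 8 ≡ 2·3 + 2 (base 3). Lift 4: 10. −1: 9.
[1] 9 ≡ 2·4 + 1 (base 4). Lift 5: 11. −1: 10.
[2] 10 ≡ 2·5 (base 5). Lift 6: 12. −1: 11.

12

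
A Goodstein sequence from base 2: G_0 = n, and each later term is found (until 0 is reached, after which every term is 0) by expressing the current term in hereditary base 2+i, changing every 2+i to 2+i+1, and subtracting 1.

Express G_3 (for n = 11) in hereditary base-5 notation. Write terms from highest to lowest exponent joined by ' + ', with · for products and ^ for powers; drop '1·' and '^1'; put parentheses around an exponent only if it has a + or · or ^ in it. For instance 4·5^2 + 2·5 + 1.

step 0: 11 = 2^(2 + 1) + 2 + 1; sub 3 for 2: 3^(3 + 1) + 3 + 1; = 85; G_1 = 85−1 = 84
step 1: 84 = 3^(3 + 1) + 3; sub 4 for 3: 4^(4 + 1) + 4; = 1028; G_2 = 1028−1 = 1027
step 2: 1027 = 4^(4 + 1) + 3; sub 5 for 4: 5^(5 + 1) + 3; = 15628; G_3 = 15628−1 = 15627
step 3: 15627 = 5^(5 + 1) + 2; sub 6 for 5: 6^(6 + 1) + 2; = 279938; G_4 = 279938−1 = 279937

5^(5 + 1) + 2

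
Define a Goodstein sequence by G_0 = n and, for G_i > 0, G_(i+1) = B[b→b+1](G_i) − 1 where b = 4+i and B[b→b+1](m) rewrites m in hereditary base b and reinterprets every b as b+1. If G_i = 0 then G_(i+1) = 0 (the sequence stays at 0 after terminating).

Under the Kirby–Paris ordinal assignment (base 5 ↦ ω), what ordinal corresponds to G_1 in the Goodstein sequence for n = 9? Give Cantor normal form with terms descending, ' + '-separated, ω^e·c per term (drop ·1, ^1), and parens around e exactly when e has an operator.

ω·2

G_0 = 9. HB_4(9) = 2·4 + 1. Bump = 11. G_1 = 10.
G_1 = 10. HB_5(10) = 2·5. Bump = 12. G_2 = 11.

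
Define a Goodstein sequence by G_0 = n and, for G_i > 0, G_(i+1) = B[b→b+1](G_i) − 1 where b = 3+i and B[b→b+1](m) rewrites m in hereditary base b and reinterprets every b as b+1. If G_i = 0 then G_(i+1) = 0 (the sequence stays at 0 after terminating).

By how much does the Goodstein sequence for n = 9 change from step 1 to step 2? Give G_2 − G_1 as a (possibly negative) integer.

2

9 —HB3→ 3^2 —bump→ 4^2 = 16 —(−1)→ 15
15 —HB4→ 3·4 + 3 —bump→ 3·5 + 3 = 18 —(−1)→ 17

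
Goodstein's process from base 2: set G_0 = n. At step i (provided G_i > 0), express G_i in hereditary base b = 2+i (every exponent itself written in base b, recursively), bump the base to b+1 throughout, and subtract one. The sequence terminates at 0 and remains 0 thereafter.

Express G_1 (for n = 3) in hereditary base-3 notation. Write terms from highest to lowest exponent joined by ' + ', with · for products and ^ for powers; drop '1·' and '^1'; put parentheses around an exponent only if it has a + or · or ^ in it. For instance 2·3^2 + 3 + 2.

i=0: 3 = 2 + 1 (b=2); 2→3: 3 + 1 = 4; 4−1 = 3
i=1: 3 = 3 (b=3); 3→4: 4 = 4; 4−1 = 3

3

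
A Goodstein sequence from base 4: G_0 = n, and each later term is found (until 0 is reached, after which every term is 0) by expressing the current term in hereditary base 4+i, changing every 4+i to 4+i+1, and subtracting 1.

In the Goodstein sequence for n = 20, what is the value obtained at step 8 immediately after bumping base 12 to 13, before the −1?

124

G_0 = 20. HB_4(20) = 4^2 + 4. Bump = 30. G_1 = 29.
G_1 = 29. HB_5(29) = 5^2 + 4. Bump = 40. G_2 = 39.
G_2 = 39. HB_6(39) = 6^2 + 3. Bump = 52. G_3 = 51.
G_3 = 51. HB_7(51) = 7^2 + 2. Bump = 66. G_4 = 65.
G_4 = 65. HB_8(65) = 8^2 + 1. Bump = 82. G_5 = 81.
G_5 = 81. HB_9(81) = 9^2. Bump = 100. G_6 = 99.
G_6 = 99. HB_10(99) = 9·10 + 9. Bump = 108. G_7 = 107.
G_7 = 107. HB_11(107) = 9·11 + 8. Bump = 116. G_8 = 115.
G_8 = 115. HB_12(115) = 9·12 + 7. Bump = 124. G_9 = 123.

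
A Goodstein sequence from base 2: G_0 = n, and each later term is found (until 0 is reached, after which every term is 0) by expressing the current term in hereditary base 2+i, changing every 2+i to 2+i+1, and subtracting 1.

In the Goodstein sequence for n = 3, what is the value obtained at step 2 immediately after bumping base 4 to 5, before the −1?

G_0 = 3. HB_2(3) = 2 + 1. Bump = 4. G_1 = 3.
G_1 = 3. HB_3(3) = 3. Bump = 4. G_2 = 3.
G_2 = 3. HB_4(3) = 3. Bump = 3. G_3 = 2.

3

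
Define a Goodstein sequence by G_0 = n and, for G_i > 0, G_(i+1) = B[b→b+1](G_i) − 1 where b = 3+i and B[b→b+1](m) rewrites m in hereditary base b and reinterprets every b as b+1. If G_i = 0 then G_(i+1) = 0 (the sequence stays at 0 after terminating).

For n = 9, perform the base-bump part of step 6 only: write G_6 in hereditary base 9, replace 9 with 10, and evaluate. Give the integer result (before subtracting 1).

base 3: 9 = 3^2; at 4: 4^2 = 16; next = 15
base 4: 15 = 3·4 + 3; at 5: 3·5 + 3 = 18; next = 17
base 5: 17 = 3·5 + 2; at 6: 3·6 + 2 = 20; next = 19
base 6: 19 = 3·6 + 1; at 7: 3·7 + 1 = 22; next = 21
base 7: 21 = 3·7; at 8: 3·8 = 24; next = 23
base 8: 23 = 2·8 + 7; at 9: 2·9 + 7 = 25; next = 24
base 9: 24 = 2·9 + 6; at 10: 2·10 + 6 = 26; next = 25

26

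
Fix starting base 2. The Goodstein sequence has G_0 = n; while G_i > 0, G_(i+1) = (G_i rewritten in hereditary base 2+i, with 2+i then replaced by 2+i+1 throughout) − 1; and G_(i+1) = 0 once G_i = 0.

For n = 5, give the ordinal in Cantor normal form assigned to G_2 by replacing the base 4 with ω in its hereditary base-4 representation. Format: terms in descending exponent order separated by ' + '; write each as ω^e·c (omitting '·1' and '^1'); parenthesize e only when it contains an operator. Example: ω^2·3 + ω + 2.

ω^3·3 + ω^2·3 + ω·3 + 3

G_0 = 5. HB_2(5) = 2^2 + 1. Bump = 28. G_1 = 27.
G_1 = 27. HB_3(27) = 3^3. Bump = 256. G_2 = 255.
G_2 = 255. HB_4(255) = 3·4^3 + 3·4^2 + 3·4 + 3. Bump = 468. G_3 = 467.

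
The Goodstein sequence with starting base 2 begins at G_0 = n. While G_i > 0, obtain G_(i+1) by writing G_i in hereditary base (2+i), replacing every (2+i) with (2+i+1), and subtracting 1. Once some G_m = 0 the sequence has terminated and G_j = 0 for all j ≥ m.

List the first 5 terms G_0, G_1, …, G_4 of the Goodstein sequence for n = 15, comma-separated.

15, 111, 1283, 18752, 326593

base 2: 15 = 2^(2 + 1) + 2^2 + 2 + 1; at 3: 3^(3 + 1) + 3^3 + 3 + 1 = 112; next = 111
base 3: 111 = 3^(3 + 1) + 3^3 + 3; at 4: 4^(4 + 1) + 4^4 + 4 = 1284; next = 1283
base 4: 1283 = 4^(4 + 1) + 4^4 + 3; at 5: 5^(5 + 1) + 5^5 + 3 = 18753; next = 18752
base 5: 18752 = 5^(5 + 1) + 5^5 + 2; at 6: 6^(6 + 1) + 6^6 + 2 = 326594; next = 326593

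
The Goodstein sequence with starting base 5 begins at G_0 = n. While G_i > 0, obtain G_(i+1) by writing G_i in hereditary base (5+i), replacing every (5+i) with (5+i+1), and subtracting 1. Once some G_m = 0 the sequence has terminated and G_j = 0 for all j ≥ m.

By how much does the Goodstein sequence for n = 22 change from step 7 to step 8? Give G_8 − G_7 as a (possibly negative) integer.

2

G_0=22  [base 5] 4·5 + 2  →[5↦6]→  4·6 + 2 = 26  −1 ⇒ G_1=25
G_1=25  [base 6] 4·6 + 1  →[6↦7]→  4·7 + 1 = 29  −1 ⇒ G_2=28
G_2=28  [base 7] 4·7  →[7↦8]→  4·8 = 32  −1 ⇒ G_3=31
G_3=31  [base 8] 3·8 + 7  →[8↦9]→  3·9 + 7 = 34  −1 ⇒ G_4=33
G_4=33  [base 9] 3·9 + 6  →[9↦10]→  3·10 + 6 = 36  −1 ⇒ G_5=35
G_5=35  [base 10] 3·10 + 5  →[10↦11]→  3·11 + 5 = 38  −1 ⇒ G_6=37
G_6=37  [base 11] 3·11 + 4  →[11↦12]→  3·12 + 4 = 40  −1 ⇒ G_7=39
G_7=39  [base 12] 3·12 + 3  →[12↦13]→  3·13 + 3 = 42  −1 ⇒ G_8=41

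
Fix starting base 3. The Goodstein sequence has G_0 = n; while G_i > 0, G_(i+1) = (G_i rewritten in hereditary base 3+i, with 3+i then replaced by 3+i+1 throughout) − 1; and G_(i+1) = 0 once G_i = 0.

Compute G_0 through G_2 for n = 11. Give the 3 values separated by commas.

11, 17, 25

[0] 11 ≡ 3^2 + 2 (base 3). Lift 4: 18. −1: 17.
[1] 17 ≡ 4^2 + 1 (base 4). Lift 5: 26. −1: 25.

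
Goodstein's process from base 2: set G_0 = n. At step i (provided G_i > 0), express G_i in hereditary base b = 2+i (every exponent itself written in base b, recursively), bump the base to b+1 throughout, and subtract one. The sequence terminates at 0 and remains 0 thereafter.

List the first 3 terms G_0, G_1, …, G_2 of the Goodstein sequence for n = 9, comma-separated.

G_0 = 9. HB_2(9) = 2^(2 + 1) + 1. Bump = 82. G_1 = 81.
G_1 = 81. HB_3(81) = 3^(3 + 1). Bump = 1024. G_2 = 1023.

9, 81, 1023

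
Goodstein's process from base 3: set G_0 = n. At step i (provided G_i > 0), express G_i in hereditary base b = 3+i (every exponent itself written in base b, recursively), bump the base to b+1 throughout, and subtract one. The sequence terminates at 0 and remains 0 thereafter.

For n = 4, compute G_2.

4

4 —HB3→ 3 + 1 —bump→ 4 + 1 = 5 —(−1)→ 4
4 —HB4→ 4 —bump→ 5 = 5 —(−1)→ 4
4 —HB5→ 4 —bump→ 4 = 4 —(−1)→ 3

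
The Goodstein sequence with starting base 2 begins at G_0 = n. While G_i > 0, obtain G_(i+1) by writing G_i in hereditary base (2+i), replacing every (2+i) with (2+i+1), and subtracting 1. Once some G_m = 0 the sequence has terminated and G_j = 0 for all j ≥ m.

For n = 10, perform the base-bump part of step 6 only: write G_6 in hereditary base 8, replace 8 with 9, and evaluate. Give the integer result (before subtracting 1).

1937434593

[0] 10 ≡ 2^(2 + 1) + 2 (base 2). Lift 3: 84. −1: 83.
[1] 83 ≡ 3^(3 + 1) + 2 (base 3). Lift 4: 1026. −1: 1025.
[2] 1025 ≡ 4^(4 + 1) + 1 (base 4). Lift 5: 15626. −1: 15625.
[3] 15625 ≡ 5^(5 + 1) (base 5). Lift 6: 279936. −1: 279935.
[4] 279935 ≡ 5·6^6 + 5·6^5 + 5·6^4 + 5·6^3 + 5·6^2 + 5·6 + 5 (base 6). Lift 7: 4215755. −1: 4215754.
[5] 4215754 ≡ 5·7^7 + 5·7^5 + 5·7^4 + 5·7^3 + 5·7^2 + 5·7 + 4 (base 7). Lift 8: 84073324. −1: 84073323.
[6] 84073323 ≡ 5·8^8 + 5·8^5 + 5·8^4 + 5·8^3 + 5·8^2 + 5·8 + 3 (base 8). Lift 9: 1937434593. −1: 1937434592.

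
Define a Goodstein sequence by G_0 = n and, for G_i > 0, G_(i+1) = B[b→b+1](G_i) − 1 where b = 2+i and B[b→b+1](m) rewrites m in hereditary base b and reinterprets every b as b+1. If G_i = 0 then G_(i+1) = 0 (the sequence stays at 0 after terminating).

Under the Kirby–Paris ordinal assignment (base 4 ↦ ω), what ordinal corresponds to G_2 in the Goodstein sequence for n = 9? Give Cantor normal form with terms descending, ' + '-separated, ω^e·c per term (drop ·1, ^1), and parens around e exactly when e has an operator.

step 0: 9 = 2^(2 + 1) + 1; sub 3 for 2: 3^(3 + 1) + 1; = 82; G_1 = 82−1 = 81
step 1: 81 = 3^(3 + 1); sub 4 for 3: 4^(4 + 1); = 1024; G_2 = 1024−1 = 1023
step 2: 1023 = 3·4^4 + 3·4^3 + 3·4^2 + 3·4 + 3; sub 5 for 4: 3·5^5 + 3·5^3 + 3·5^2 + 3·5 + 3; = 9843; G_3 = 9843−1 = 9842

ω^ω·3 + ω^3·3 + ω^2·3 + ω·3 + 3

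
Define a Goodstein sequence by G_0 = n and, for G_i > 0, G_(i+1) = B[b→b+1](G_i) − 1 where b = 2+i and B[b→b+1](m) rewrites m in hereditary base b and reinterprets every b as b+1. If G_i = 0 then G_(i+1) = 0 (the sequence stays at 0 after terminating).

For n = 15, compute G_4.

326593

base 2: 15 = 2^(2 + 1) + 2^2 + 2 + 1; at 3: 3^(3 + 1) + 3^3 + 3 + 1 = 112; next = 111
base 3: 111 = 3^(3 + 1) + 3^3 + 3; at 4: 4^(4 + 1) + 4^4 + 4 = 1284; next = 1283
base 4: 1283 = 4^(4 + 1) + 4^4 + 3; at 5: 5^(5 + 1) + 5^5 + 3 = 18753; next = 18752
base 5: 18752 = 5^(5 + 1) + 5^5 + 2; at 6: 6^(6 + 1) + 6^6 + 2 = 326594; next = 326593
base 6: 326593 = 6^(6 + 1) + 6^6 + 1; at 7: 7^(7 + 1) + 7^7 + 1 = 6588345; next = 6588344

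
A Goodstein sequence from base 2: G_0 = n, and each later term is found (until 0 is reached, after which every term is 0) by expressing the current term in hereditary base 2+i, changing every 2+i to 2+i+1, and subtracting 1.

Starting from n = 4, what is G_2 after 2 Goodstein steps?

(0) 4|_2 = 2^2 ↦ 3^3|_3 = 27 ⇒ 26
(1) 26|_3 = 2·3^2 + 2·3 + 2 ↦ 2·4^2 + 2·4 + 2|_4 = 42 ⇒ 41
(2) 41|_4 = 2·4^2 + 2·4 + 1 ↦ 2·5^2 + 2·5 + 1|_5 = 61 ⇒ 60

41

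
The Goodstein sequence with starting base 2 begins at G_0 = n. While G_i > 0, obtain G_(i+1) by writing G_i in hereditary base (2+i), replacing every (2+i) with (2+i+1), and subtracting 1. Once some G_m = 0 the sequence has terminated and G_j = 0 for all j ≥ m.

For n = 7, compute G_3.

3127

7 —HB2→ 2^2 + 2 + 1 —bump→ 3^3 + 3 + 1 = 31 —(−1)→ 30
30 —HB3→ 3^3 + 3 —bump→ 4^4 + 4 = 260 —(−1)→ 259
259 —HB4→ 4^4 + 3 —bump→ 5^5 + 3 = 3128 —(−1)→ 3127
3127 —HB5→ 5^5 + 2 —bump→ 6^6 + 2 = 46658 —(−1)→ 46657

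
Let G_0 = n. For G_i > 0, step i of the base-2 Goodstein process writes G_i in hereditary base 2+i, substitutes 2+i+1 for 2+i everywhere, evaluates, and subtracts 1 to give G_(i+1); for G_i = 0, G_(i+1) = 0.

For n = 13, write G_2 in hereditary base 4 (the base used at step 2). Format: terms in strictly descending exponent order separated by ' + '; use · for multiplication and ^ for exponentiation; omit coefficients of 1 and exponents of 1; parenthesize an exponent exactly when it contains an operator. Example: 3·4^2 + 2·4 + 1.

base 2: 13 = 2^(2 + 1) + 2^2 + 1; at 3: 3^(3 + 1) + 3^3 + 1 = 109; next = 108
base 3: 108 = 3^(3 + 1) + 3^3; at 4: 4^(4 + 1) + 4^4 = 1280; next = 1279

4^(4 + 1) + 3·4^3 + 3·4^2 + 3·4 + 3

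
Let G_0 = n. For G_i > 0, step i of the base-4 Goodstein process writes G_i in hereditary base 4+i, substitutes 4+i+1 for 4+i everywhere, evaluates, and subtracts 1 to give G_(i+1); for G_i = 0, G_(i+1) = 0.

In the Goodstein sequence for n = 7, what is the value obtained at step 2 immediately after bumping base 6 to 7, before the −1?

7 —HB4→ 4 + 3 —bump→ 5 + 3 = 8 —(−1)→ 7
7 —HB5→ 5 + 2 —bump→ 6 + 2 = 8 —(−1)→ 7

8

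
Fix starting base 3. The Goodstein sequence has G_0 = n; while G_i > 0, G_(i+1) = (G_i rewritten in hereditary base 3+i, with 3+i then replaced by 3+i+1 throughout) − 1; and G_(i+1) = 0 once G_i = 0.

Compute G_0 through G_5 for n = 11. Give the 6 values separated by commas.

11, 17, 25, 35, 39, 43

11 —HB3→ 3^2 + 2 —bump→ 4^2 + 2 = 18 —(−1)→ 17
17 —HB4→ 4^2 + 1 —bump→ 5^2 + 1 = 26 —(−1)→ 25
25 —HB5→ 5^2 —bump→ 6^2 = 36 —(−1)→ 35
35 —HB6→ 5·6 + 5 —bump→ 5·7 + 5 = 40 —(−1)→ 39
39 —HB7→ 5·7 + 4 —bump→ 5·8 + 4 = 44 —(−1)→ 43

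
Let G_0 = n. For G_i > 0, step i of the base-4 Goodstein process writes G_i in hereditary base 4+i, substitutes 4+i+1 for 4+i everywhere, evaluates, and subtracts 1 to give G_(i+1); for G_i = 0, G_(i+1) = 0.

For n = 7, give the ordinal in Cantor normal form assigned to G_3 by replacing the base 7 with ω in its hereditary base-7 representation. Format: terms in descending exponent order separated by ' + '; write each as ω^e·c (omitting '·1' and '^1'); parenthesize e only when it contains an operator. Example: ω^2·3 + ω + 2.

ω

i=0: 7 = 4 + 3 (b=4); 4→5: 5 + 3 = 8; 8−1 = 7
i=1: 7 = 5 + 2 (b=5); 5→6: 6 + 2 = 8; 8−1 = 7
i=2: 7 = 6 + 1 (b=6); 6→7: 7 + 1 = 8; 8−1 = 7
i=3: 7 = 7 (b=7); 7→8: 8 = 8; 8−1 = 7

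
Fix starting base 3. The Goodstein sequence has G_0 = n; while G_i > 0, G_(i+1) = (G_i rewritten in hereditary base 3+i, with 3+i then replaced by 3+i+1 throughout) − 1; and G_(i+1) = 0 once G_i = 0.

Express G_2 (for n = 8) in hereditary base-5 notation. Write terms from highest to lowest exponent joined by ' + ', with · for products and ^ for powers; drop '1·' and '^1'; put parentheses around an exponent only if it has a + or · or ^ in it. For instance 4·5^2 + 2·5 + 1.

base 3: 8 = 2·3 + 2; at 4: 2·4 + 2 = 10; next = 9
base 4: 9 = 2·4 + 1; at 5: 2·5 + 1 = 11; next = 10

2·5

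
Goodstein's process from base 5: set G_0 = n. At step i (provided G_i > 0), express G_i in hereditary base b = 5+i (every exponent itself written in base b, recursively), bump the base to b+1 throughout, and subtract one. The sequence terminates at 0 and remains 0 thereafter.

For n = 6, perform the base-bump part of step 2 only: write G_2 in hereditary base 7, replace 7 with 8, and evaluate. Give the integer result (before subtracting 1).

6

[0] 6 ≡ 5 + 1 (base 5). Lift 6: 7. −1: 6.
[1] 6 ≡ 6 (base 6). Lift 7: 7. −1: 6.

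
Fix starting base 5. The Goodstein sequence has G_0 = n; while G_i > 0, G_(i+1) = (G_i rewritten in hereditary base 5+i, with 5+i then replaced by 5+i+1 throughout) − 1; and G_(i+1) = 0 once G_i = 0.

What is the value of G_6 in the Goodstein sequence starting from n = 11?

13

base 5: 11 = 2·5 + 1; at 6: 2·6 + 1 = 13; next = 12
base 6: 12 = 2·6; at 7: 2·7 = 14; next = 13
base 7: 13 = 7 + 6; at 8: 8 + 6 = 14; next = 13
base 8: 13 = 8 + 5; at 9: 9 + 5 = 14; next = 13
base 9: 13 = 9 + 4; at 10: 10 + 4 = 14; next = 13
base 10: 13 = 10 + 3; at 11: 11 + 3 = 14; next = 13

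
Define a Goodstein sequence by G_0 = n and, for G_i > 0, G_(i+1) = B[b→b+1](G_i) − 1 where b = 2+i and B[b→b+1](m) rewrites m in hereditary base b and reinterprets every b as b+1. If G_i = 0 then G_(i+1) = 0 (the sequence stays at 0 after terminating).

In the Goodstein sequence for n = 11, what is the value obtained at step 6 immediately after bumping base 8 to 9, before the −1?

i=0: 11 = 2^(2 + 1) + 2 + 1 (b=2); 2→3: 3^(3 + 1) + 3 + 1 = 85; 85−1 = 84
i=1: 84 = 3^(3 + 1) + 3 (b=3); 3→4: 4^(4 + 1) + 4 = 1028; 1028−1 = 1027
i=2: 1027 = 4^(4 + 1) + 3 (b=4); 4→5: 5^(5 + 1) + 3 = 15628; 15628−1 = 15627
i=3: 15627 = 5^(5 + 1) + 2 (b=5); 5→6: 6^(6 + 1) + 2 = 279938; 279938−1 = 279937
i=4: 279937 = 6^(6 + 1) + 1 (b=6); 6→7: 7^(7 + 1) + 1 = 5764802; 5764802−1 = 5764801
i=5: 5764801 = 7^(7 + 1) (b=7); 7→8: 8^(8 + 1) = 134217728; 134217728−1 = 134217727
i=6: 134217727 = 7·8^8 + 7·8^7 + 7·8^6 + 7·8^5 + 7·8^4 + 7·8^3 + 7·8^2 + 7·8 + 7 (b=8); 8→9: 7·9^9 + 7·9^7 + 7·9^6 + 7·9^5 + 7·9^4 + 7·9^3 + 7·9^2 + 7·9 + 7 = 2749609303; 2749609303−1 = 2749609302

2749609303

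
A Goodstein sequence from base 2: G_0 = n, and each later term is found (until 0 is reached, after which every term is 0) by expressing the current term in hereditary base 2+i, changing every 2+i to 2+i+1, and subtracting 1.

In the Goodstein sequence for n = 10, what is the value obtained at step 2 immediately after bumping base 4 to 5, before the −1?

15626

[0] 10 ≡ 2^(2 + 1) + 2 (base 2). Lift 3: 84. −1: 83.
[1] 83 ≡ 3^(3 + 1) + 2 (base 3). Lift 4: 1026. −1: 1025.
[2] 1025 ≡ 4^(4 + 1) + 1 (base 4). Lift 5: 15626. −1: 15625.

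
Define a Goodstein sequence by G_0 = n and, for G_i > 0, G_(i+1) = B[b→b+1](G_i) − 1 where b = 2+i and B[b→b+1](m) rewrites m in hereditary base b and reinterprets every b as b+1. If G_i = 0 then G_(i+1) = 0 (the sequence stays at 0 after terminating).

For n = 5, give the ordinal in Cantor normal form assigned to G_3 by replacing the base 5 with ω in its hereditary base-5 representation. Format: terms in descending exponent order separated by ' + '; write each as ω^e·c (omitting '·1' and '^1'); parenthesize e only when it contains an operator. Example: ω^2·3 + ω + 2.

5 —HB2→ 2^2 + 1 —bump→ 3^3 + 1 = 28 —(−1)→ 27
27 —HB3→ 3^3 —bump→ 4^4 = 256 —(−1)→ 255
255 —HB4→ 3·4^3 + 3·4^2 + 3·4 + 3 —bump→ 3·5^3 + 3·5^2 + 3·5 + 3 = 468 —(−1)→ 467
467 —HB5→ 3·5^3 + 3·5^2 + 3·5 + 2 —bump→ 3·6^3 + 3·6^2 + 3·6 + 2 = 776 —(−1)→ 775

ω^3·3 + ω^2·3 + ω·3 + 2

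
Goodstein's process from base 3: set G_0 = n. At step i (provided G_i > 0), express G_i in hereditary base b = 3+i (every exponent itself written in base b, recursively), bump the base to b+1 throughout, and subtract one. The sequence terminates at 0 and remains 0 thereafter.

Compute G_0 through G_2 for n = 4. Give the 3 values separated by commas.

[0] 4 ≡ 3 + 1 (base 3). Lift 4: 5. −1: 4.
[1] 4 ≡ 4 (base 4). Lift 5: 5. −1: 4.

4, 4, 4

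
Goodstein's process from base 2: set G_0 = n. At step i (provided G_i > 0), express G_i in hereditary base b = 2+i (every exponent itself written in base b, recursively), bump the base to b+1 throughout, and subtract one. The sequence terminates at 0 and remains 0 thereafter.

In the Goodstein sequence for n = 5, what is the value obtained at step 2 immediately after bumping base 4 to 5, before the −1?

[0] 5 ≡ 2^2 + 1 (base 2). Lift 3: 28. −1: 27.
[1] 27 ≡ 3^3 (base 3). Lift 4: 256. −1: 255.
[2] 255 ≡ 3·4^3 + 3·4^2 + 3·4 + 3 (base 4). Lift 5: 468. −1: 467.

468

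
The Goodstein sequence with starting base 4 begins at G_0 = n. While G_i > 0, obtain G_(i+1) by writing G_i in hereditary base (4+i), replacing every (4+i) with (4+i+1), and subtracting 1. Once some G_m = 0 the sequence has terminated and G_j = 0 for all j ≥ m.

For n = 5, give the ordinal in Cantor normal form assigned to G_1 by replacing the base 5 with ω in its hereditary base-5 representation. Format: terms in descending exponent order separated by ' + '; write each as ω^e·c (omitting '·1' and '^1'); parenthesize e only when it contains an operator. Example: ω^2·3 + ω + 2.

G_0 = 5. HB_4(5) = 4 + 1. Bump = 6. G_1 = 5.
G_1 = 5. HB_5(5) = 5. Bump = 6. G_2 = 5.

ω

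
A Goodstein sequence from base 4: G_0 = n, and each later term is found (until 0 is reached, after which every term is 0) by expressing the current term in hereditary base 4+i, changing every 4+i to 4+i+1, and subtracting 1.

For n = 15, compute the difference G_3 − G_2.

G_0=15  [base 4] 3·4 + 3  →[4↦5]→  3·5 + 3 = 18  −1 ⇒ G_1=17
G_1=17  [base 5] 3·5 + 2  →[5↦6]→  3·6 + 2 = 20  −1 ⇒ G_2=19
G_2=19  [base 6] 3·6 + 1  →[6↦7]→  3·7 + 1 = 22  −1 ⇒ G_3=21

2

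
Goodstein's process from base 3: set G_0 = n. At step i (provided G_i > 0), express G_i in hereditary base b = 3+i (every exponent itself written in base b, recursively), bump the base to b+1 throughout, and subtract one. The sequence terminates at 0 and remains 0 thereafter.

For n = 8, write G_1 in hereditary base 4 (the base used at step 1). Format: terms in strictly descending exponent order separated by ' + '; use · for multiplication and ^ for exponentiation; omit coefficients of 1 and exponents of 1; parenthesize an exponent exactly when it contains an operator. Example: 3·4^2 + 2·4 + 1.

2·4 + 1

step 0: 8 = 2·3 + 2; sub 4 for 3: 2·4 + 2; = 10; G_1 = 10−1 = 9
step 1: 9 = 2·4 + 1; sub 5 for 4: 2·5 + 1; = 11; G_2 = 11−1 = 10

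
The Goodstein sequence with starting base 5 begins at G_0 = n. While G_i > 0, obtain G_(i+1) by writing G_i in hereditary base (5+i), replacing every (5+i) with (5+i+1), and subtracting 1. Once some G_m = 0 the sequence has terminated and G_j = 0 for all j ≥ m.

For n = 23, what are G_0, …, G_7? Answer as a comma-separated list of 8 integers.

i=0: 23 = 4·5 + 3 (b=5); 5→6: 4·6 + 3 = 27; 27−1 = 26
i=1: 26 = 4·6 + 2 (b=6); 6→7: 4·7 + 2 = 30; 30−1 = 29
i=2: 29 = 4·7 + 1 (b=7); 7→8: 4·8 + 1 = 33; 33−1 = 32
i=3: 32 = 4·8 (b=8); 8→9: 4·9 = 36; 36−1 = 35
i=4: 35 = 3·9 + 8 (b=9); 9→10: 3·10 + 8 = 38; 38−1 = 37
i=5: 37 = 3·10 + 7 (b=10); 10→11: 3·11 + 7 = 40; 40−1 = 39
i=6: 39 = 3·11 + 6 (b=11); 11→12: 3·12 + 6 = 42; 42−1 = 41

23, 26, 29, 32, 35, 37, 39, 41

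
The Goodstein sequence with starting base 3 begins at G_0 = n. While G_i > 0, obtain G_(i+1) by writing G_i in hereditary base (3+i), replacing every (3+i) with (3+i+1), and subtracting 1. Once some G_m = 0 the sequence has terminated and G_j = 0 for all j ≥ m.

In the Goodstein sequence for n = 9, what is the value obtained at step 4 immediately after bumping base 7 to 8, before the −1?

24

[0] 9 ≡ 3^2 (base 3). Lift 4: 16. −1: 15.
[1] 15 ≡ 3·4 + 3 (base 4). Lift 5: 18. −1: 17.
[2] 17 ≡ 3·5 + 2 (base 5). Lift 6: 20. −1: 19.
[3] 19 ≡ 3·6 + 1 (base 6). Lift 7: 22. −1: 21.
[4] 21 ≡ 3·7 (base 7). Lift 8: 24. −1: 23.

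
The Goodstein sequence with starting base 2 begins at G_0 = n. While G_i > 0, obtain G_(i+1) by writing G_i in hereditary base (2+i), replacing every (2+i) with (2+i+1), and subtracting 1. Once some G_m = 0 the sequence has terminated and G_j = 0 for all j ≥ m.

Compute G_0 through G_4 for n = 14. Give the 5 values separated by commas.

base 2: 14 = 2^(2 + 1) + 2^2 + 2; at 3: 3^(3 + 1) + 3^3 + 3 = 111; next = 110
base 3: 110 = 3^(3 + 1) + 3^3 + 2; at 4: 4^(4 + 1) + 4^4 + 2 = 1282; next = 1281
base 4: 1281 = 4^(4 + 1) + 4^4 + 1; at 5: 5^(5 + 1) + 5^5 + 1 = 18751; next = 18750
base 5: 18750 = 5^(5 + 1) + 5^5; at 6: 6^(6 + 1) + 6^6 = 326592; next = 326591

14, 110, 1281, 18750, 326591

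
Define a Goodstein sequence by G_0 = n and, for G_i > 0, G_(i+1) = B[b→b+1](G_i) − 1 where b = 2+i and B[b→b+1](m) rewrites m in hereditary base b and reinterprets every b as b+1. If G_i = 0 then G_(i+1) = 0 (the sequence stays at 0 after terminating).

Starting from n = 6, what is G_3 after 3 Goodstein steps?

(0) 6|_2 = 2^2 + 2 ↦ 3^3 + 3|_3 = 30 ⇒ 29
(1) 29|_3 = 3^3 + 2 ↦ 4^4 + 2|_4 = 258 ⇒ 257
(2) 257|_4 = 4^4 + 1 ↦ 5^5 + 1|_5 = 3126 ⇒ 3125
(3) 3125|_5 = 5^5 ↦ 6^6|_6 = 46656 ⇒ 46655

3125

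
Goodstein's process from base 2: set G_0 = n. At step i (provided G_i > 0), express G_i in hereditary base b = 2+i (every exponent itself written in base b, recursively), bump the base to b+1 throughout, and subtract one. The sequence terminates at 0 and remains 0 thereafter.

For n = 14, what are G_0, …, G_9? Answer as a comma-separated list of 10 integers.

14, 110, 1281, 18750, 326591, 5862840, 134404971, 3487116548, 100000555551, 3138429262496

base 2: 14 = 2^(2 + 1) + 2^2 + 2; at 3: 3^(3 + 1) + 3^3 + 3 = 111; next = 110
base 3: 110 = 3^(3 + 1) + 3^3 + 2; at 4: 4^(4 + 1) + 4^4 + 2 = 1282; next = 1281
base 4: 1281 = 4^(4 + 1) + 4^4 + 1; at 5: 5^(5 + 1) + 5^5 + 1 = 18751; next = 18750
base 5: 18750 = 5^(5 + 1) + 5^5; at 6: 6^(6 + 1) + 6^6 = 326592; next = 326591
base 6: 326591 = 6^(6 + 1) + 5·6^5 + 5·6^4 + 5·6^3 + 5·6^2 + 5·6 + 5; at 7: 7^(7 + 1) + 5·7^5 + 5·7^4 + 5·7^3 + 5·7^2 + 5·7 + 5 = 5862841; next = 5862840
base 7: 5862840 = 7^(7 + 1) + 5·7^5 + 5·7^4 + 5·7^3 + 5·7^2 + 5·7 + 4; at 8: 8^(8 + 1) + 5·8^5 + 5·8^4 + 5·8^3 + 5·8^2 + 5·8 + 4 = 134404972; next = 134404971
base 8: 134404971 = 8^(8 + 1) + 5·8^5 + 5·8^4 + 5·8^3 + 5·8^2 + 5·8 + 3; at 9: 9^(9 + 1) + 5·9^5 + 5·9^4 + 5·9^3 + 5·9^2 + 5·9 + 3 = 3487116549; next = 3487116548
base 9: 3487116548 = 9^(9 + 1) + 5·9^5 + 5·9^4 + 5·9^3 + 5·9^2 + 5·9 + 2; at 10: 10^(10 + 1) + 5·10^5 + 5·10^4 + 5·10^3 + 5·10^2 + 5·10 + 2 = 100000555552; next = 100000555551
base 10: 100000555551 = 10^(10 + 1) + 5·10^5 + 5·10^4 + 5·10^3 + 5·10^2 + 5·10 + 1; at 11: 11^(11 + 1) + 5·11^5 + 5·11^4 + 5·11^3 + 5·11^2 + 5·11 + 1 = 3138429262497; next = 3138429262496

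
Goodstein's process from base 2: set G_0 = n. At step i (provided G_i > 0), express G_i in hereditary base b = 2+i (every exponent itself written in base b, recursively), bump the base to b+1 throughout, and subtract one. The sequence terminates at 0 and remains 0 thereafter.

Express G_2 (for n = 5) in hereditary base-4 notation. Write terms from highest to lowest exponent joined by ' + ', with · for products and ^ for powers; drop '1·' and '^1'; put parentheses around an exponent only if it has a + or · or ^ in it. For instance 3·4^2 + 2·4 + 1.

3·4^3 + 3·4^2 + 3·4 + 3

i=0: 5 = 2^2 + 1 (b=2); 2→3: 3^3 + 1 = 28; 28−1 = 27
i=1: 27 = 3^3 (b=3); 3→4: 4^4 = 256; 256−1 = 255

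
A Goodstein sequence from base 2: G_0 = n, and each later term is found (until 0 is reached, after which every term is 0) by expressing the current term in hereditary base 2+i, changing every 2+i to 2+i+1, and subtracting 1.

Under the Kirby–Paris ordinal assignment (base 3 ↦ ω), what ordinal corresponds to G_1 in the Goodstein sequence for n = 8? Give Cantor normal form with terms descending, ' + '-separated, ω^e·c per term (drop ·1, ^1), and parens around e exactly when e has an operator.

8 —HB2→ 2^(2 + 1) —bump→ 3^(3 + 1) = 81 —(−1)→ 80
80 —HB3→ 2·3^3 + 2·3^2 + 2·3 + 2 —bump→ 2·4^4 + 2·4^2 + 2·4 + 2 = 554 —(−1)→ 553

ω^ω·2 + ω^2·2 + ω·2 + 2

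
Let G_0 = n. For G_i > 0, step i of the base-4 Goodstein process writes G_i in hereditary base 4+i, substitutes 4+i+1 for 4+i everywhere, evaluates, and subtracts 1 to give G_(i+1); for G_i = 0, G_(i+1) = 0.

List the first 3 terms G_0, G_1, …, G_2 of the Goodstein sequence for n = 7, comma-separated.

G_0 = 7. HB_4(7) = 4 + 3. Bump = 8. G_1 = 7.
G_1 = 7. HB_5(7) = 5 + 2. Bump = 8. G_2 = 7.

7, 7, 7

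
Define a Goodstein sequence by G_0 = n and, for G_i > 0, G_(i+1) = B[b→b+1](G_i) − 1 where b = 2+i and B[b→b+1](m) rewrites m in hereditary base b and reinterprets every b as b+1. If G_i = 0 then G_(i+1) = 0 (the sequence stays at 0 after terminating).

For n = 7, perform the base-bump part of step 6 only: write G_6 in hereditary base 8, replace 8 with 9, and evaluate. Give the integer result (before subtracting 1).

37665880

[0] 7 ≡ 2^2 + 2 + 1 (base 2). Lift 3: 31. −1: 30.
[1] 30 ≡ 3^3 + 3 (base 3). Lift 4: 260. −1: 259.
[2] 259 ≡ 4^4 + 3 (base 4). Lift 5: 3128. −1: 3127.
[3] 3127 ≡ 5^5 + 2 (base 5). Lift 6: 46658. −1: 46657.
[4] 46657 ≡ 6^6 + 1 (base 6). Lift 7: 823544. −1: 823543.
[5] 823543 ≡ 7^7 (base 7). Lift 8: 16777216. −1: 16777215.
[6] 16777215 ≡ 7·8^7 + 7·8^6 + 7·8^5 + 7·8^4 + 7·8^3 + 7·8^2 + 7·8 + 7 (base 8). Lift 9: 37665880. −1: 37665879.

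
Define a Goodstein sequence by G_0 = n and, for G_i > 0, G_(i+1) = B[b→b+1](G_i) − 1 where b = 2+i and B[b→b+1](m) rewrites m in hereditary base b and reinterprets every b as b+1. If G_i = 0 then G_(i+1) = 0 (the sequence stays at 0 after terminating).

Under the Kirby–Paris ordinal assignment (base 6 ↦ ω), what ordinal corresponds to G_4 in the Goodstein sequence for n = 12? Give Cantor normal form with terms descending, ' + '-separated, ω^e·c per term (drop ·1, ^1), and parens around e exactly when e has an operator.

G_0 = 12. HB_2(12) = 2^(2 + 1) + 2^2. Bump = 108. G_1 = 107.
G_1 = 107. HB_3(107) = 3^(3 + 1) + 2·3^2 + 2·3 + 2. Bump = 1066. G_2 = 1065.
G_2 = 1065. HB_4(1065) = 4^(4 + 1) + 2·4^2 + 2·4 + 1. Bump = 15686. G_3 = 15685.
G_3 = 15685. HB_5(15685) = 5^(5 + 1) + 2·5^2 + 2·5. Bump = 280020. G_4 = 280019.
G_4 = 280019. HB_6(280019) = 6^(6 + 1) + 2·6^2 + 6 + 5. Bump = 5764911. G_5 = 5764910.

ω^(ω + 1) + ω^2·2 + ω + 5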